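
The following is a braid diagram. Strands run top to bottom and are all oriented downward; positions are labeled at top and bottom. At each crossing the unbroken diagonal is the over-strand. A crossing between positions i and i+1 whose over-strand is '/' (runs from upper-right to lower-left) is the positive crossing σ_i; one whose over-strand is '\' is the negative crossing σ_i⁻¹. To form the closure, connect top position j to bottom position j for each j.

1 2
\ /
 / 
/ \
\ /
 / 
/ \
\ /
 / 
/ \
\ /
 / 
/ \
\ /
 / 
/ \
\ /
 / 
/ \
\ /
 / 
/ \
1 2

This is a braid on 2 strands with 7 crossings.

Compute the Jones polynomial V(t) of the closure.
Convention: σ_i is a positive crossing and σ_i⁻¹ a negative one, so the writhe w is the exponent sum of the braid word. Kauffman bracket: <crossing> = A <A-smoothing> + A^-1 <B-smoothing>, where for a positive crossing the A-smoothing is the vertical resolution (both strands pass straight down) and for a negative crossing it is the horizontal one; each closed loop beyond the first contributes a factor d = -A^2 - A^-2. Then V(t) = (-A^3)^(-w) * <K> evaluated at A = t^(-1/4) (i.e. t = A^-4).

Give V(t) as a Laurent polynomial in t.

Reading the diagram top to bottom ('/'-over between positions i,i+1 = s_i, '\'-over = s_i^-1): braid word = s1 s1 s1 s1 s1 s1 s1.
Braid: s1 s1 s1 s1 s1 s1 s1 on 2 strands, 7 crossings.
Writhe w = (#positive) - (#negative) = 7 - 0 = 7.
Computing the Kauffman bracket via state sum. There are 2^7 = 128 states.
Each crossing splits two ways (0=vertical, 1=horizontal). The state's weight is A^(#A-smoothings - #B-smoothings) * d^(loops - 1).
Tabulate the states by total A-exponent and number of loops L (A-exp: L × count):
  A^7: L=2 ×1
  A^5: L=1 ×7
  A^3: L=2 ×21
  A^1: L=3 ×35
  A^-1: L=4 ×35
  A^-3: L=5 ×21
  A^-5: L=6 ×7
  A^-7: L=7 ×1
Each group contributes A^e * Σ count * d^(L-1):
Powers of d = -A^2 - A^-2: d^2 = A^4 + 2 + A^-4; d^3 = -A^6 - 3*A^2 - 3*A^-2 - A^-6; d^4 = A^8 + 4*A^4 + 6 + 4*A^-4 + A^-8; d^5 = -A^10 - 5*A^6 - 10*A^2 - 10*A^-2 - 5*A^-6 - A^-10; d^6 = A^12 + 6*A^8 + 15*A^4 + 20 + 15*A^-4 + 6*A^-8 + A^-12.
  A^7 * (d) = -A^9 - A^5
  A^5 * (7) = 7*A^5
  A^3 * (21*d) = -21*A^5 - 21*A
  A^1 * (35*d^2) = 35*A^5 + 70*A + 35*A^-3
  A^-1 * (35*d^3) = -35*A^5 - 105*A - 105*A^-3 - 35*A^-7
  A^-3 * (21*d^4) = 21*A^5 + 84*A + 126*A^-3 + 84*A^-7 + 21*A^-11
  A^-5 * (7*d^5) = -7*A^5 - 35*A - 70*A^-3 - 70*A^-7 - 35*A^-11 - 7*A^-15
  A^-7 * (d^6) = A^5 + 6*A + 15*A^-3 + 20*A^-7 + 15*A^-11 + 6*A^-15 + A^-19
Summing the groups: <K> = -A^9 - A + A^-3 - A^-7 + A^-11 - A^-15 + A^-19
Normalise by the writhe: (-A^3)^(-w) = (-A^3)^(-7) = -A^-21, so f(A) = -A^-21 * <K> = A^-12 + A^-20 - A^-24 + A^-28 - A^-32 + A^-36 - A^-40.
Substitute A = t^(-1/4), i.e. A^e → t^(-e/4): V(t) = -t^10 + t^9 - t^8 + t^7 - t^6 + t^5 + t^3

Answer: -t^10 + t^9 - t^8 + t^7 - t^6 + t^5 + t^3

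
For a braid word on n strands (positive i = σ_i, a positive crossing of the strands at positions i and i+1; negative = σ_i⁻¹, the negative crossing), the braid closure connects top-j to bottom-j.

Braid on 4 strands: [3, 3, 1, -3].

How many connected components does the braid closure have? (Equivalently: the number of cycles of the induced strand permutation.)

Track the strand permutation on 4 strands, starting from identity.
  step 1: s3 swaps positions 3,4 -> [1 2 4 3]
  step 2: s3 swaps positions 3,4 -> [1 2 3 4]
  step 3: s1 swaps positions 1,2 -> [2 1 3 4]
  step 4: s3^-1 swaps positions 3,4 -> [2 1 4 3]
Final permutation (position -> original strand): [2 1 4 3]
Closure components = cycle count of this permutation = 2.

Answer: 2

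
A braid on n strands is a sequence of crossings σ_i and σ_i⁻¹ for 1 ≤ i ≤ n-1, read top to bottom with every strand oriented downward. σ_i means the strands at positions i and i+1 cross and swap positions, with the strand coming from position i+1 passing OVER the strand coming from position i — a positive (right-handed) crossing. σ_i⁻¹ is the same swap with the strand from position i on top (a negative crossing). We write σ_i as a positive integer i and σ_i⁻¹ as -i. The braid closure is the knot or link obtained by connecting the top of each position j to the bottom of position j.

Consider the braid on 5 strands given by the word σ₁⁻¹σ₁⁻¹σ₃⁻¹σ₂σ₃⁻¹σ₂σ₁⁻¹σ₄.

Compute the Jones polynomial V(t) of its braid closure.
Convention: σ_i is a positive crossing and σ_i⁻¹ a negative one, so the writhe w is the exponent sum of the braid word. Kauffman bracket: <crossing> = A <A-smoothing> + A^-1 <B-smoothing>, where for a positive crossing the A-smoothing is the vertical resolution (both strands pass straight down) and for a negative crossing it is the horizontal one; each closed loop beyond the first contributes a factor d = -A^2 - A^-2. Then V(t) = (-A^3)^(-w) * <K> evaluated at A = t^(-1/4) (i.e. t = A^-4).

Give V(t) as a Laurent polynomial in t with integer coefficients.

t - 1 + 2*t^-1 - 3*t^-2 + 3*t^-3 - 2*t^-4 + 2*t^-5 - t^-6

Derivation:
The presented braid s1^-1 s1^-1 s3^-1 s2 s3^-1 s2 s1^-1 s4 on 5 strands reduces by inverse Markov moves (closure unchanged at each step):
  Destabilize: the word has the form β·s4 where s4 occurs only as the final letter (β ∈ B_4); drop it and the last strand → 4 strands.
Reduced to β = s1^-1 s1^-1 s3^-1 s2 s3^-1 s2 s1^-1 on 4 strands, 7 crossings.
Compute on β:
Braid: s1^-1 s1^-1 s3^-1 s2 s3^-1 s2 s1^-1 on 4 strands, 7 crossings.
Writhe w = (#positive) - (#negative) = 2 - 5 = -3.
Computing the Kauffman bracket via state sum. There are 2^7 = 128 states.
Smooth each crossing (0=||, 1=⌣⌢); contribution A^(Σ sign_k(1-2s_k)) * d^(L-1).
Tabulate the states by total A-exponent and number of loops L (A-exp: L × count):
  A^7: L=5 ×1
  A^5: L=4 ×7
  A^3: L=3 ×20, L=5 ×1
  A^1: L=2 ×27, L=4 ×8
  A^-1: L=1 ×15, L=3 ×19, L=5 ×1
  A^-3: L=2 ×17, L=4 ×4
  A^-5: L=3 ×7
  A^-7: L=4 ×1
Each group contributes A^e * Σ count * d^(L-1):
Powers of d = -A^2 - A^-2: d^2 = A^4 + 2 + A^-4; d^3 = -A^6 - 3*A^2 - 3*A^-2 - A^-6; d^4 = A^8 + 4*A^4 + 6 + 4*A^-4 + A^-8.
  A^7 * (d^4) = A^15 + 4*A^11 + 6*A^7 + 4*A^3 + A^-1
  A^5 * (7*d^3) = -7*A^11 - 21*A^7 - 21*A^3 - 7*A^-1
  A^3 * (20*d^2 + d^4) = A^11 + 24*A^7 + 46*A^3 + 24*A^-1 + A^-5
  A^1 * (27*d + 8*d^3) = -8*A^7 - 51*A^3 - 51*A^-1 - 8*A^-5
  A^-1 * (15 + 19*d^2 + d^4) = A^7 + 23*A^3 + 59*A^-1 + 23*A^-5 + A^-9
  A^-3 * (17*d + 4*d^3) = -4*A^3 - 29*A^-1 - 29*A^-5 - 4*A^-9
  A^-5 * (7*d^2) = 7*A^-1 + 14*A^-5 + 7*A^-9
  A^-7 * (d^3) = -A^-1 - 3*A^-5 - 3*A^-9 - A^-13
Summing the groups: <K> = A^15 - 2*A^11 + 2*A^7 - 3*A^3 + 3*A^-1 - 2*A^-5 + A^-9 - A^-13
Normalise by the writhe: (-A^3)^(-w) = (-A^3)^(3) = -A^9, so f(A) = -A^9 * <K> = -A^24 + 2*A^20 - 2*A^16 + 3*A^12 - 3*A^8 + 2*A^4 - 1 + A^-4.
Substitute A = t^(-1/4), i.e. A^e → t^(-e/4): V(t) = t - 1 + 2*t^-1 - 3*t^-2 + 3*t^-3 - 2*t^-4 + 2*t^-5 - t^-6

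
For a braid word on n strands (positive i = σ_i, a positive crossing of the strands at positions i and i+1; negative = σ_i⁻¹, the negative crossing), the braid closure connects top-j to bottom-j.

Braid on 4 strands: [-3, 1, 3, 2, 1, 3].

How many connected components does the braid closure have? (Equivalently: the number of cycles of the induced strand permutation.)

Track the strand permutation on 4 strands, starting from identity.
  step 1: s3^-1 swaps positions 3,4 -> [1 2 4 3]
  step 2: s1 swaps positions 1,2 -> [2 1 4 3]
  step 3: s3 swaps positions 3,4 -> [2 1 3 4]
  step 4: s2 swaps positions 2,3 -> [2 3 1 4]
  step 5: s1 swaps positions 1,2 -> [3 2 1 4]
  step 6: s3 swaps positions 3,4 -> [3 2 4 1]
Final permutation (position -> original strand): [3 2 4 1]
Closure components = cycle count of this permutation = 2.

Answer: 2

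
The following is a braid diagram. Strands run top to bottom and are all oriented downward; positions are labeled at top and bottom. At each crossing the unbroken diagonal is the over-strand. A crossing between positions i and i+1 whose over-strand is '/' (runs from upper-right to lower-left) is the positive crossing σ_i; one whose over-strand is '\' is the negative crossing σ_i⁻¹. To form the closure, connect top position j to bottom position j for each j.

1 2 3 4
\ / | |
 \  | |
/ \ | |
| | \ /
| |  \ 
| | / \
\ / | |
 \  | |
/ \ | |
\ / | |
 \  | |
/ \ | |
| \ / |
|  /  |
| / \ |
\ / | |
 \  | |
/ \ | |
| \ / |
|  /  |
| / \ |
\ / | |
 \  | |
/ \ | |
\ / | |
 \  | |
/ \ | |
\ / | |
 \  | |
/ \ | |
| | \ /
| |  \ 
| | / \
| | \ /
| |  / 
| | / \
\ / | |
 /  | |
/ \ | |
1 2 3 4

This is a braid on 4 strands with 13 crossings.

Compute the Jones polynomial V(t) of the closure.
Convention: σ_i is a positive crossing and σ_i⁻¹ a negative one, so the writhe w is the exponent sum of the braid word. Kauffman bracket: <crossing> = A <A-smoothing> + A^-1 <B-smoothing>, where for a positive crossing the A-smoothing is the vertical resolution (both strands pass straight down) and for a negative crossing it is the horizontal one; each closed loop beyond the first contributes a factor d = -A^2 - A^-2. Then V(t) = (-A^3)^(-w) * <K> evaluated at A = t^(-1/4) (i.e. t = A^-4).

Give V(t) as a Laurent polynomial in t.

1 - t^-1 + 2*t^-2 - 2*t^-3 + 3*t^-4 - 3*t^-5 + 2*t^-6 - 2*t^-7 + t^-8

Derivation:
Reading the diagram top to bottom ('/'-over between positions i,i+1 = s_i, '\'-over = s_i^-1): braid word = s1^-1 s3^-1 s1^-1 s1^-1 s2 s1^-1 s2 s1^-1 s1^-1 s1^-1 s3^-1 s3 s1.
The presented braid s1^-1 s3^-1 s1^-1 s1^-1 s2 s1^-1 s2 s1^-1 s1^-1 s1^-1 s3^-1 s3 s1 on 4 strands reduces by inverse Markov moves (closure unchanged at each step):
  Deconjugate: the word is γ·β·γ⁻¹ with γ = s1^-1 s3^-1 (prefix) and γ⁻¹ = s3 s1 (suffix); strip both.
  Destabilize: the word has the form β·s3^-1 where s3^-1 occurs only as the final letter (β ∈ B_3); drop it and the last strand → 3 strands.
Reduced to β = s1^-1 s1^-1 s2 s1^-1 s2 s1^-1 s1^-1 s1^-1 on 3 strands, 8 crossings.
Compute on β:
Braid: s1^-1 s1^-1 s2 s1^-1 s2 s1^-1 s1^-1 s1^-1 on 3 strands, 8 crossings.
Writhe w = (#positive) - (#negative) = 2 - 6 = -4.
Computing the Kauffman bracket via state sum. There are 2^8 = 256 states.
Each crossing splits two ways (0=vertical, 1=horizontal). The state's weight is A^(#A-smoothings - #B-smoothings) * d^(loops - 1).
Tabulate the states by total A-exponent and number of loops L (A-exp: L × count):
  A^8: L=7 ×1
  A^6: L=6 ×8
  A^4: L=5 ×28
  A^2: L=4 ×55, L=6 ×1
  A^0: L=3 ×65, L=5 ×5
  A^-2: L=2 ×46, L=4 ×10
  A^-4: L=1 ×17, L=3 ×11
  A^-6: L=2 ×8
  A^-8: L=3 ×1
Each group contributes A^e * Σ count * d^(L-1):
Powers of d = -A^2 - A^-2: d^2 = A^4 + 2 + A^-4; d^3 = -A^6 - 3*A^2 - 3*A^-2 - A^-6; d^4 = A^8 + 4*A^4 + 6 + 4*A^-4 + A^-8; d^5 = -A^10 - 5*A^6 - 10*A^2 - 10*A^-2 - 5*A^-6 - A^-10; d^6 = A^12 + 6*A^8 + 15*A^4 + 20 + 15*A^-4 + 6*A^-8 + A^-12.
  A^8 * (d^6) = A^20 + 6*A^16 + 15*A^12 + 20*A^8 + 15*A^4 + 6 + A^-4
  A^6 * (8*d^5) = -8*A^16 - 40*A^12 - 80*A^8 - 80*A^4 - 40 - 8*A^-4
  A^4 * (28*d^4) = 28*A^12 + 112*A^8 + 168*A^4 + 112 + 28*A^-4
  A^2 * (55*d^3 + d^5) = -A^12 - 60*A^8 - 175*A^4 - 175 - 60*A^-4 - A^-8
  A^0 * (65*d^2 + 5*d^4) = 5*A^8 + 85*A^4 + 160 + 85*A^-4 + 5*A^-8
  A^-2 * (46*d + 10*d^3) = -10*A^4 - 76 - 76*A^-4 - 10*A^-8
  A^-4 * (17 + 11*d^2) = 11 + 39*A^-4 + 11*A^-8
  A^-6 * (8*d) = -8*A^-4 - 8*A^-8
  A^-8 * (d^2) = A^-4 + 2*A^-8 + A^-12
Summing the groups: <K> = A^20 - 2*A^16 + 2*A^12 - 3*A^8 + 3*A^4 - 2 + 2*A^-4 - A^-8 + A^-12
Normalise by the writhe: (-A^3)^(-w) = (-A^3)^(4) = A^12, so f(A) = A^12 * <K> = A^32 - 2*A^28 + 2*A^24 - 3*A^20 + 3*A^16 - 2*A^12 + 2*A^8 - A^4 + 1.
Substitute A = t^(-1/4), i.e. A^e → t^(-e/4): V(t) = 1 - t^-1 + 2*t^-2 - 2*t^-3 + 3*t^-4 - 3*t^-5 + 2*t^-6 - 2*t^-7 + t^-8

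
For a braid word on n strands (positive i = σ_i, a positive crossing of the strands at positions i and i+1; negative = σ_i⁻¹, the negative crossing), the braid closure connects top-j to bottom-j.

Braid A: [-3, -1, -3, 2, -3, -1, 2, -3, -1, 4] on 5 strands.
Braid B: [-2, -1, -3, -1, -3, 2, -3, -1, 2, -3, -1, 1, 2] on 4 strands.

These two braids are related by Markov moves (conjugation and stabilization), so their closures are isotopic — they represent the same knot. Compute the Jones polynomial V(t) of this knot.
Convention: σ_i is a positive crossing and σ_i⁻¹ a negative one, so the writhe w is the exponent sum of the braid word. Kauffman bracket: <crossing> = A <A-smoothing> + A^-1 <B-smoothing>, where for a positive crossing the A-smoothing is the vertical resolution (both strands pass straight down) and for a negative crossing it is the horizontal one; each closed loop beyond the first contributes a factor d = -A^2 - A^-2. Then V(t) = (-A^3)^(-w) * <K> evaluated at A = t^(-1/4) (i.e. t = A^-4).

Markov-equivalent braids have isotopic closures, hence identical knot invariants. Strip the Markov moves from each word to reach a common short braid β, then compute V(t) once on β.
Braid A: s3^-1 s1^-1 s3^-1 s2 s3^-1 s1^-1 s2 s3^-1 s1^-1 s4 on 5 strands reduces by inverse Markov moves (closure unchanged at each step):
  Destabilize: the word has the form β·s4 where s4 occurs only as the final letter (β ∈ B_4); drop it and the last strand → 4 strands.
Reduced to β = s3^-1 s1^-1 s3^-1 s2 s3^-1 s1^-1 s2 s3^-1 s1^-1 on 4 strands, 9 crossings.
Braid B: s2^-1 s1^-1 s3^-1 s1^-1 s3^-1 s2 s3^-1 s1^-1 s2 s3^-1 s1^-1 s1 s2 on 4 strands reduces by inverse Markov moves (closure unchanged at each step):
  Deconjugate: the word is γ·β·γ⁻¹ with γ = s2^-1 s1^-1 (prefix) and γ⁻¹ = s1 s2 (suffix); strip both.
Reduced to β = s3^-1 s1^-1 s3^-1 s2 s3^-1 s1^-1 s2 s3^-1 s1^-1 on 4 strands, 9 crossings.
Both give the same β = s3^-1 s1^-1 s3^-1 s2 s3^-1 s1^-1 s2 s3^-1 s1^-1 on 4 strands, so one state sum suffices:
Braid: s3^-1 s1^-1 s3^-1 s2 s3^-1 s1^-1 s2 s3^-1 s1^-1 on 4 strands, 9 crossings.
Writhe w = (#positive) - (#negative) = 2 - 7 = -5.
Enumerate smoothing states for the bracket polynomial. There are 2^9 = 512 states.
Smooth each crossing (0=||, 1=⌣⌢); contribution A^(Σ sign_k(1-2s_k)) * d^(L-1).
Tabulate the states by total A-exponent and number of loops L (A-exp: L × count):
  A^9: L=7 ×1
  A^7: L=6 ×9
  A^5: L=5 ×36
  A^3: L=4 ×83, L=6 ×1
  A^1: L=3 ×118, L=5 ×8
  A^-1: L=2 ×100, L=4 ×26
  A^-3: L=1 ×41, L=3 ×42, L=5 ×1
  A^-5: L=2 ×31, L=4 ×5
  A^-7: L=3 ×9
  A^-9: L=4 ×1
Each group contributes A^e * Σ count * d^(L-1):
Powers of d = -A^2 - A^-2: d^2 = A^4 + 2 + A^-4; d^3 = -A^6 - 3*A^2 - 3*A^-2 - A^-6; d^4 = A^8 + 4*A^4 + 6 + 4*A^-4 + A^-8; d^5 = -A^10 - 5*A^6 - 10*A^2 - 10*A^-2 - 5*A^-6 - A^-10; d^6 = A^12 + 6*A^8 + 15*A^4 + 20 + 15*A^-4 + 6*A^-8 + A^-12.
  A^9 * (d^6) = A^21 + 6*A^17 + 15*A^13 + 20*A^9 + 15*A^5 + 6*A + A^-3
  A^7 * (9*d^5) = -9*A^17 - 45*A^13 - 90*A^9 - 90*A^5 - 45*A - 9*A^-3
  A^5 * (36*d^4) = 36*A^13 + 144*A^9 + 216*A^5 + 144*A + 36*A^-3
  A^3 * (83*d^3 + d^5) = -A^13 - 88*A^9 - 259*A^5 - 259*A - 88*A^-3 - A^-7
  A^1 * (118*d^2 + 8*d^4) = 8*A^9 + 150*A^5 + 284*A + 150*A^-3 + 8*A^-7
  A^-1 * (100*d + 26*d^3) = -26*A^5 - 178*A - 178*A^-3 - 26*A^-7
  A^-3 * (41 + 42*d^2 + d^4) = A^5 + 46*A + 131*A^-3 + 46*A^-7 + A^-11
  A^-5 * (31*d + 5*d^3) = -5*A - 46*A^-3 - 46*A^-7 - 5*A^-11
  A^-7 * (9*d^2) = 9*A^-3 + 18*A^-7 + 9*A^-11
  A^-9 * (d^3) = -A^-3 - 3*A^-7 - 3*A^-11 - A^-15
Summing the groups: <K> = A^21 - 3*A^17 + 5*A^13 - 6*A^9 + 7*A^5 - 7*A + 5*A^-3 - 4*A^-7 + 2*A^-11 - A^-15
Normalise by the writhe: (-A^3)^(-w) = (-A^3)^(5) = -A^15, so f(A) = -A^15 * <K> = -A^36 + 3*A^32 - 5*A^28 + 6*A^24 - 7*A^20 + 7*A^16 - 5*A^12 + 4*A^8 - 2*A^4 + 1.
Substitute A = t^(-1/4), i.e. A^e → t^(-e/4): V(t) = 1 - 2*t^-1 + 4*t^-2 - 5*t^-3 + 7*t^-4 - 7*t^-5 + 6*t^-6 - 5*t^-7 + 3*t^-8 - t^-9

Answer: 1 - 2*t^-1 + 4*t^-2 - 5*t^-3 + 7*t^-4 - 7*t^-5 + 6*t^-6 - 5*t^-7 + 3*t^-8 - t^-9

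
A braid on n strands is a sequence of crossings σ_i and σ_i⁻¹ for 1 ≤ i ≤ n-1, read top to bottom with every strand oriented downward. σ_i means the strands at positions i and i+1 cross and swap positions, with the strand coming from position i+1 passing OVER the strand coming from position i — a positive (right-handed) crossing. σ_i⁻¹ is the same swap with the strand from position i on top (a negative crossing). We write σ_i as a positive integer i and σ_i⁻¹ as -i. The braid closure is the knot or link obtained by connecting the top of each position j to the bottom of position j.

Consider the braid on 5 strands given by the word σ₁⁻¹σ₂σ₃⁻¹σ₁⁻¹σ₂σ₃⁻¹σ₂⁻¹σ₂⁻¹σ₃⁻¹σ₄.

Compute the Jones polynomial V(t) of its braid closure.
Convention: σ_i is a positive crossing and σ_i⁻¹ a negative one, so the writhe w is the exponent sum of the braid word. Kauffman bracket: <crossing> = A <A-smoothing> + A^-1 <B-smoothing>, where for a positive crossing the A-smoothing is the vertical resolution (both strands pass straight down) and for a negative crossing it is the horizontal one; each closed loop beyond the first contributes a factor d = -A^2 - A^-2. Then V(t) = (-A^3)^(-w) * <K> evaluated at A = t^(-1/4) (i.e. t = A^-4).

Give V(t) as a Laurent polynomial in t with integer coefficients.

2*t^-1 - 3*t^-2 + 4*t^-3 - 4*t^-4 + 4*t^-5 - 3*t^-6 + 2*t^-7 - t^-8

Derivation:
The presented braid s1^-1 s2 s3^-1 s1^-1 s2 s3^-1 s2^-1 s2^-1 s3^-1 s4 on 5 strands reduces by inverse Markov moves (closure unchanged at each step):
  Destabilize: the word has the form β·s4 where s4 occurs only as the final letter (β ∈ B_4); drop it and the last strand → 4 strands.
Reduced to β = s1^-1 s2 s3^-1 s1^-1 s2 s3^-1 s2^-1 s2^-1 s3^-1 on 4 strands, 9 crossings.
Compute on β:
Braid: s1^-1 s2 s3^-1 s1^-1 s2 s3^-1 s2^-1 s2^-1 s3^-1 on 4 strands, 9 crossings.
Writhe w = (#positive) - (#negative) = 2 - 7 = -5.
Enumerate smoothing states for the bracket polynomial. There are 2^9 = 512 states.
Each crossing splits two ways (0=vertical, 1=horizontal). The state's weight is A^(#A-smoothings - #B-smoothings) * d^(loops - 1).
Tabulate the states by total A-exponent and number of loops L (A-exp: L × count):
  A^9: L=5 ×1
  A^7: L=4 ×9
  A^5: L=3 ×33, L=5 ×3
  A^3: L=2 ×59, L=4 ×25
  A^1: L=1 ×42, L=3 ×80, L=5 ×4
  A^-1: L=2 ×93, L=4 ×33
  A^-3: L=1 ×19, L=3 ×58, L=5 ×7
  A^-5: L=2 ×19, L=4 ×16, L=6 ×1
  A^-7: L=3 ×7, L=5 ×2
  A^-9: L=4 ×1
Each group contributes A^e * Σ count * d^(L-1):
Powers of d = -A^2 - A^-2: d^2 = A^4 + 2 + A^-4; d^3 = -A^6 - 3*A^2 - 3*A^-2 - A^-6; d^4 = A^8 + 4*A^4 + 6 + 4*A^-4 + A^-8; d^5 = -A^10 - 5*A^6 - 10*A^2 - 10*A^-2 - 5*A^-6 - A^-10.
  A^9 * (d^4) = A^17 + 4*A^13 + 6*A^9 + 4*A^5 + A
  A^7 * (9*d^3) = -9*A^13 - 27*A^9 - 27*A^5 - 9*A
  A^5 * (33*d^2 + 3*d^4) = 3*A^13 + 45*A^9 + 84*A^5 + 45*A + 3*A^-3
  A^3 * (59*d + 25*d^3) = -25*A^9 - 134*A^5 - 134*A - 25*A^-3
  A^1 * (42 + 80*d^2 + 4*d^4) = 4*A^9 + 96*A^5 + 226*A + 96*A^-3 + 4*A^-7
  A^-1 * (93*d + 33*d^3) = -33*A^5 - 192*A - 192*A^-3 - 33*A^-7
  A^-3 * (19 + 58*d^2 + 7*d^4) = 7*A^5 + 86*A + 177*A^-3 + 86*A^-7 + 7*A^-11
  A^-5 * (19*d + 16*d^3 + d^5) = -A^5 - 21*A - 77*A^-3 - 77*A^-7 - 21*A^-11 - A^-15
  A^-7 * (7*d^2 + 2*d^4) = 2*A + 15*A^-3 + 26*A^-7 + 15*A^-11 + 2*A^-15
  A^-9 * (d^3) = -A^-3 - 3*A^-7 - 3*A^-11 - A^-15
Summing the groups: <K> = A^17 - 2*A^13 + 3*A^9 - 4*A^5 + 4*A - 4*A^-3 + 3*A^-7 - 2*A^-11
Normalise by the writhe: (-A^3)^(-w) = (-A^3)^(5) = -A^15, so f(A) = -A^15 * <K> = -A^32 + 2*A^28 - 3*A^24 + 4*A^20 - 4*A^16 + 4*A^12 - 3*A^8 + 2*A^4.
Substitute A = t^(-1/4), i.e. A^e → t^(-e/4): V(t) = 2*t^-1 - 3*t^-2 + 4*t^-3 - 4*t^-4 + 4*t^-5 - 3*t^-6 + 2*t^-7 - t^-8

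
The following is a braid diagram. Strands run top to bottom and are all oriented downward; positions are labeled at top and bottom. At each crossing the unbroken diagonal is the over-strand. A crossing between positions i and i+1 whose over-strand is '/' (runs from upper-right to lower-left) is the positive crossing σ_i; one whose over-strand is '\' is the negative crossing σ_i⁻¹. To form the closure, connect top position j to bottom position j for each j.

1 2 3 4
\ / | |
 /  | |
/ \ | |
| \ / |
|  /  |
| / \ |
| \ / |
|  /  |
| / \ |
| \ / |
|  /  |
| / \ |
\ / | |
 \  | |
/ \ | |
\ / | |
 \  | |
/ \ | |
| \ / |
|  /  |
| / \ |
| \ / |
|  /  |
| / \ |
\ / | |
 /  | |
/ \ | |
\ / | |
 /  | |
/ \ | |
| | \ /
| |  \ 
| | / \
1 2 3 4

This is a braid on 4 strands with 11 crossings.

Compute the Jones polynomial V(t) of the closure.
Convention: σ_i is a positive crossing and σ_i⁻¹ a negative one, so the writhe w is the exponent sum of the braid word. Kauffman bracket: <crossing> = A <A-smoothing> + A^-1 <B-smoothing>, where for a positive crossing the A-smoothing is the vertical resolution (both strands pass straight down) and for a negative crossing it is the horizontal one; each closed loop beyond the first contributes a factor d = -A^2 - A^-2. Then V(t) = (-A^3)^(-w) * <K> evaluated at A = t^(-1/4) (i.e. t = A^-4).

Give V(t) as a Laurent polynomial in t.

Reading the diagram top to bottom ('/'-over between positions i,i+1 = s_i, '\'-over = s_i^-1): braid word = s1 s2 s2 s2 s1^-1 s1^-1 s2 s2 s1 s1 s3^-1.
The presented braid s1 s2 s2 s2 s1^-1 s1^-1 s2 s2 s1 s1 s3^-1 on 4 strands reduces by inverse Markov moves (closure unchanged at each step):
  Destabilize: the word has the form β·s3^-1 where s3^-1 occurs only as the final letter (β ∈ B_3); drop it and the last strand → 3 strands.
Reduced to β = s1 s2 s2 s2 s1^-1 s1^-1 s2 s2 s1 s1 on 3 strands, 10 crossings.
Compute on β:
Braid: s1 s2 s2 s2 s1^-1 s1^-1 s2 s2 s1 s1 on 3 strands, 10 crossings.
Writhe w = (#positive) - (#negative) = 8 - 2 = 6.
Computing the Kauffman bracket via state sum. There are 2^10 = 1024 states.
Each crossing splits two ways (0=vertical, 1=horizontal). The state's weight is A^(#A-smoothings - #B-smoothings) * d^(loops - 1).
Tabulate the states by total A-exponent and number of loops L (A-exp: L × count):
  A^10: L=3 ×1
  A^8: L=2 ×7, L=4 ×3
  A^6: L=1 ×10, L=3 ×32, L=5 ×3
  A^4: L=2 ×76, L=4 ×43, L=6 ×1
  A^2: L=1 ×51, L=3 ×132, L=5 ×27
  A^0: L=2 ×135, L=4 ×109, L=6 ×8
  A^-2: L=3 ×161, L=5 ×48, L=7 ×1
  A^-4: L=4 ×109, L=6 ×11
  A^-6: L=5 ×44, L=7 ×1
  A^-8: L=6 ×10
  A^-10: L=7 ×1
Each group contributes A^e * Σ count * d^(L-1):
Powers of d = -A^2 - A^-2: d^2 = A^4 + 2 + A^-4; d^3 = -A^6 - 3*A^2 - 3*A^-2 - A^-6; d^4 = A^8 + 4*A^4 + 6 + 4*A^-4 + A^-8; d^5 = -A^10 - 5*A^6 - 10*A^2 - 10*A^-2 - 5*A^-6 - A^-10; d^6 = A^12 + 6*A^8 + 15*A^4 + 20 + 15*A^-4 + 6*A^-8 + A^-12.
  A^10 * (d^2) = A^14 + 2*A^10 + A^6
  A^8 * (7*d + 3*d^3) = -3*A^14 - 16*A^10 - 16*A^6 - 3*A^2
  A^6 * (10 + 32*d^2 + 3*d^4) = 3*A^14 + 44*A^10 + 92*A^6 + 44*A^2 + 3*A^-2
  A^4 * (76*d + 43*d^3 + d^5) = -A^14 - 48*A^10 - 215*A^6 - 215*A^2 - 48*A^-2 - A^-6
  A^2 * (51 + 132*d^2 + 27*d^4) = 27*A^10 + 240*A^6 + 477*A^2 + 240*A^-2 + 27*A^-6
  A^0 * (135*d + 109*d^3 + 8*d^5) = -8*A^10 - 149*A^6 - 542*A^2 - 542*A^-2 - 149*A^-6 - 8*A^-10
  A^-2 * (161*d^2 + 48*d^4 + d^6) = A^10 + 54*A^6 + 368*A^2 + 630*A^-2 + 368*A^-6 + 54*A^-10 + A^-14
  A^-4 * (109*d^3 + 11*d^5) = -11*A^6 - 164*A^2 - 437*A^-2 - 437*A^-6 - 164*A^-10 - 11*A^-14
  A^-6 * (44*d^4 + d^6) = A^6 + 50*A^2 + 191*A^-2 + 284*A^-6 + 191*A^-10 + 50*A^-14 + A^-18
  A^-8 * (10*d^5) = -10*A^2 - 50*A^-2 - 100*A^-6 - 100*A^-10 - 50*A^-14 - 10*A^-18
  A^-10 * (d^6) = A^2 + 6*A^-2 + 15*A^-6 + 20*A^-10 + 15*A^-14 + 6*A^-18 + A^-22
Summing the groups: <K> = 2*A^10 - 3*A^6 + 6*A^2 - 7*A^-2 + 7*A^-6 - 7*A^-10 + 5*A^-14 - 3*A^-18 + A^-22
Normalise by the writhe: (-A^3)^(-w) = (-A^3)^(-6) = A^-18, so f(A) = A^-18 * <K> = 2*A^-8 - 3*A^-12 + 6*A^-16 - 7*A^-20 + 7*A^-24 - 7*A^-28 + 5*A^-32 - 3*A^-36 + A^-40.
Substitute A = t^(-1/4), i.e. A^e → t^(-e/4): V(t) = t^10 - 3*t^9 + 5*t^8 - 7*t^7 + 7*t^6 - 7*t^5 + 6*t^4 - 3*t^3 + 2*t^2

Answer: t^10 - 3*t^9 + 5*t^8 - 7*t^7 + 7*t^6 - 7*t^5 + 6*t^4 - 3*t^3 + 2*t^2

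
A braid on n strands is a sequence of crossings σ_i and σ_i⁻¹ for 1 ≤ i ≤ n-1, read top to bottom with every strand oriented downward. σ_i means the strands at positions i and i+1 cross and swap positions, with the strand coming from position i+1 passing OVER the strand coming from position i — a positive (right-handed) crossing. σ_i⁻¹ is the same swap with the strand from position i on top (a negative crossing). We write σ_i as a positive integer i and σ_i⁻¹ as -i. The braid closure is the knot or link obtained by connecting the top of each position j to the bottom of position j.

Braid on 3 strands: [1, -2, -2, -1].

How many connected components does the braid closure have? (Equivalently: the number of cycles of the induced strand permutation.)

Track the strand permutation on 3 strands, starting from identity.
  step 1: s1 swaps positions 1,2 -> [2 1 3]
  step 2: s2^-1 swaps positions 2,3 -> [2 3 1]
  step 3: s2^-1 swaps positions 2,3 -> [2 1 3]
  step 4: s1^-1 swaps positions 1,2 -> [1 2 3]
Final permutation (position -> original strand): [1 2 3]
Closure components = cycle count of this permutation = 3.

Answer: 3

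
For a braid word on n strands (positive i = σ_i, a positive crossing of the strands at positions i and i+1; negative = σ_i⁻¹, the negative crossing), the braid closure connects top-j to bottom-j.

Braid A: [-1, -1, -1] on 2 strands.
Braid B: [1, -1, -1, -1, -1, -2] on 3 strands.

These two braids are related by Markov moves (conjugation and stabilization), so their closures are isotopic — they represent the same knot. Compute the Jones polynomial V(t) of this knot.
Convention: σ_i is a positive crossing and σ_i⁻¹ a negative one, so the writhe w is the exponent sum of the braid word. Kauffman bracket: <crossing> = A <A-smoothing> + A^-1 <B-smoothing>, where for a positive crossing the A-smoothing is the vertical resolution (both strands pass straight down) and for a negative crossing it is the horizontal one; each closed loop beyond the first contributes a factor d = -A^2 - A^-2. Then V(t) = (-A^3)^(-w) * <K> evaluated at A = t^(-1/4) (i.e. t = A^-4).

t^-1 + t^-3 - t^-4

Derivation:
Markov-equivalent braids have isotopic closures, hence identical knot invariants. Strip the Markov moves from each word to reach a common short braid β, then compute V(t) once on β.
Braid A: s1^-1 s1^-1 s1^-1 on 2 strands has no conjugating prefix/suffix or stabilization to strip; take β = s1^-1 s1^-1 s1^-1.
Braid B: s1 s1^-1 s1^-1 s1^-1 s1^-1 s2^-1 on 3 strands reduces by inverse Markov moves (closure unchanged at each step):
  Destabilize: the word has the form β·s2^-1 where s2^-1 occurs only as the final letter (β ∈ B_2); drop it and the last strand → 2 strands.
  Deconjugate: the word is γ·β·γ⁻¹ with γ = s1 (prefix) and γ⁻¹ = s1^-1 (suffix); strip both.
Reduced to β = s1^-1 s1^-1 s1^-1 on 2 strands, 3 crossings.
Both give the same β = s1^-1 s1^-1 s1^-1 on 2 strands, so one state sum suffices:
Braid: s1^-1 s1^-1 s1^-1 on 2 strands, 3 crossings.
Writhe w = (#positive) - (#negative) = 0 - 3 = -3.
Enumerate smoothing states for the bracket polynomial. There are 2^3 = 8 states.
Smooth each crossing (0=||, 1=⌣⌢); contribution A^(Σ sign_k(1-2s_k)) * d^(L-1).
  state 000: A-exp=-3, loops=2, term = A^-3 * d^1
  state 001: A-exp=-1, loops=1, term = A^-1 * d^0
  state 010: A-exp=-1, loops=1, term = A^-1 * d^0
  state 011: A-exp=+1, loops=2, term = A^1 * d^1
  state 100: A-exp=-1, loops=1, term = A^-1 * d^0
  state 101: A-exp=+1, loops=2, term = A^1 * d^1
  state 110: A-exp=+1, loops=2, term = A^1 * d^1
  state 111: A-exp=+3, loops=3, term = A^3 * d^2
Collect the terms by A-exponent (count of states per loop number):
Powers of d = -A^2 - A^-2: d^2 = A^4 + 2 + A^-4.
  A^3 * (d^2) = A^7 + 2*A^3 + A^-1
  A^1 * (3*d) = -3*A^3 - 3*A^-1
  A^-1 * (3) = 3*A^-1
  A^-3 * (d) = -A^-1 - A^-5
Summing the groups: <K> = A^7 - A^3 - A^-5
Normalise by the writhe: (-A^3)^(-w) = (-A^3)^(3) = -A^9, so f(A) = -A^9 * <K> = -A^16 + A^12 + A^4.
Substitute A = t^(-1/4), i.e. A^e → t^(-e/4): V(t) = t^-1 + t^-3 - t^-4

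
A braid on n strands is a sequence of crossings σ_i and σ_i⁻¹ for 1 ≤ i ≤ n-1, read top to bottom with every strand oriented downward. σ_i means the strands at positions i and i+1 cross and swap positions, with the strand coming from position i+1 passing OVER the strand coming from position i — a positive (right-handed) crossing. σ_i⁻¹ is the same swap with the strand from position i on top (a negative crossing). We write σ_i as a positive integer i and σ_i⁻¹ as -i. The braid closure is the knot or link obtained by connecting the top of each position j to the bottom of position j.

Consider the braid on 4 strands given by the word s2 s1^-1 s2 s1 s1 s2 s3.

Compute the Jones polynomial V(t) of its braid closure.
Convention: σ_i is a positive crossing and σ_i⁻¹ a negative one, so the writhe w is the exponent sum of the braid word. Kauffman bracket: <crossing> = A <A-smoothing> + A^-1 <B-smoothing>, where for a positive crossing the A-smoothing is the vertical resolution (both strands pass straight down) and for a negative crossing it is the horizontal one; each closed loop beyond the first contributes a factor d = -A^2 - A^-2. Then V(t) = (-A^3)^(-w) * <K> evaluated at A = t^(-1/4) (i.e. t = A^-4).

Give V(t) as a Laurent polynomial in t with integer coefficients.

The presented braid s2 s1^-1 s2 s1 s1 s2 s3 on 4 strands reduces by inverse Markov moves (closure unchanged at each step):
  Destabilize: the word has the form β·s3 where s3 occurs only as the final letter (β ∈ B_3); drop it and the last strand → 3 strands.
Reduced to β = s2 s1^-1 s2 s1 s1 s2 on 3 strands, 6 crossings.
Compute on β:
Braid: s2 s1^-1 s2 s1 s1 s2 on 3 strands, 6 crossings.
Writhe w = (#positive) - (#negative) = 5 - 1 = 4.
Enumerate smoothing states for the bracket polynomial. There are 2^6 = 64 states.
Smooth each crossing (0=||, 1=⌣⌢); contribution A^(Σ sign_k(1-2s_k)) * d^(L-1).
Tabulate the states by total A-exponent and number of loops L (A-exp: L × count):
  A^6: L=2 ×1
  A^4: L=1 ×3, L=3 ×3
  A^2: L=2 ×14, L=4 ×1
  A^0: L=1 ×10, L=3 ×10
  A^-2: L=2 ×13, L=4 ×2
  A^-4: L=3 ×6
  A^-6: L=4 ×1
Each group contributes A^e * Σ count * d^(L-1):
Powers of d = -A^2 - A^-2: d^2 = A^4 + 2 + A^-4; d^3 = -A^6 - 3*A^2 - 3*A^-2 - A^-6.
  A^6 * (d) = -A^8 - A^4
  A^4 * (3 + 3*d^2) = 3*A^8 + 9*A^4 + 3
  A^2 * (14*d + d^3) = -A^8 - 17*A^4 - 17 - A^-4
  A^0 * (10 + 10*d^2) = 10*A^4 + 30 + 10*A^-4
  A^-2 * (13*d + 2*d^3) = -2*A^4 - 19 - 19*A^-4 - 2*A^-8
  A^-4 * (6*d^2) = 6 + 12*A^-4 + 6*A^-8
  A^-6 * (d^3) = -1 - 3*A^-4 - 3*A^-8 - A^-12
Summing the groups: <K> = A^8 - A^4 + 2 - A^-4 + A^-8 - A^-12
Normalise by the writhe: (-A^3)^(-w) = (-A^3)^(-4) = A^-12, so f(A) = A^-12 * <K> = A^-4 - A^-8 + 2*A^-12 - A^-16 + A^-20 - A^-24.
Substitute A = t^(-1/4), i.e. A^e → t^(-e/4): V(t) = -t^6 + t^5 - t^4 + 2*t^3 - t^2 + t

Answer: -t^6 + t^5 - t^4 + 2*t^3 - t^2 + t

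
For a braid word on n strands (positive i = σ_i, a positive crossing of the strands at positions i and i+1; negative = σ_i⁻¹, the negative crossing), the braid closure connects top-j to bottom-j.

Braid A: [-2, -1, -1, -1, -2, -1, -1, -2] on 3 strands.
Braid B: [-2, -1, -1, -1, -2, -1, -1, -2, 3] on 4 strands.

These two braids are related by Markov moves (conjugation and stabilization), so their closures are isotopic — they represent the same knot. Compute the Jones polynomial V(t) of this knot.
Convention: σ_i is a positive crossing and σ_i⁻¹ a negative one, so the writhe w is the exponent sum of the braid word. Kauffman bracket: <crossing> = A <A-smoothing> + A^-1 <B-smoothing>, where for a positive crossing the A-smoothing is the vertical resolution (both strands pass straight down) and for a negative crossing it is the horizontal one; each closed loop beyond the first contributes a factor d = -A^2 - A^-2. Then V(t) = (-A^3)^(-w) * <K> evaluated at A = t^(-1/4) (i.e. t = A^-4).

t^-3 + t^-5 - t^-8

Derivation:
Markov-equivalent braids have isotopic closures, hence identical knot invariants. Strip the Markov moves from each word to reach a common short braid β, then compute V(t) once on β.
Braid A: s2^-1 s1^-1 s1^-1 s1^-1 s2^-1 s1^-1 s1^-1 s2^-1 on 3 strands has no conjugating prefix/suffix or stabilization to strip; take β = s2^-1 s1^-1 s1^-1 s1^-1 s2^-1 s1^-1 s1^-1 s2^-1.
Braid B: s2^-1 s1^-1 s1^-1 s1^-1 s2^-1 s1^-1 s1^-1 s2^-1 s3 on 4 strands reduces by inverse Markov moves (closure unchanged at each step):
  Destabilize: the word has the form β·s3 where s3 occurs only as the final letter (β ∈ B_3); drop it and the last strand → 3 strands.
Reduced to β = s2^-1 s1^-1 s1^-1 s1^-1 s2^-1 s1^-1 s1^-1 s2^-1 on 3 strands, 8 crossings.
Both give the same β = s2^-1 s1^-1 s1^-1 s1^-1 s2^-1 s1^-1 s1^-1 s2^-1 on 3 strands, so one state sum suffices:
Braid: s2^-1 s1^-1 s1^-1 s1^-1 s2^-1 s1^-1 s1^-1 s2^-1 on 3 strands, 8 crossings.
Writhe w = (#positive) - (#negative) = 0 - 8 = -8.
Computing the Kauffman bracket via state sum. There are 2^8 = 256 states.
For each crossing: s=0 is the vertical smoothing, s=1 horizontal. Crossing k contributes A^(sign_k * (1 - 2*s_k)); loop factor d = -A^2 - A^-2.
Tabulate the states by total A-exponent and number of loops L (A-exp: L × count):
  A^8: L=5 ×1
  A^6: L=4 ×7, L=6 ×1
  A^4: L=3 ×19, L=5 ×9
  A^2: L=2 ×24, L=4 ×31, L=6 ×1
  A^0: L=1 ×12, L=3 ×53, L=5 ×5
  A^-2: L=2 ×45, L=4 ×11
  A^-4: L=1 ×15, L=3 ×13
  A^-6: L=2 ×8
  A^-8: L=3 ×1
Each group contributes A^e * Σ count * d^(L-1):
Powers of d = -A^2 - A^-2: d^2 = A^4 + 2 + A^-4; d^3 = -A^6 - 3*A^2 - 3*A^-2 - A^-6; d^4 = A^8 + 4*A^4 + 6 + 4*A^-4 + A^-8; d^5 = -A^10 - 5*A^6 - 10*A^2 - 10*A^-2 - 5*A^-6 - A^-10.
  A^8 * (d^4) = A^16 + 4*A^12 + 6*A^8 + 4*A^4 + 1
  A^6 * (7*d^3 + d^5) = -A^16 - 12*A^12 - 31*A^8 - 31*A^4 - 12 - A^-4
  A^4 * (19*d^2 + 9*d^4) = 9*A^12 + 55*A^8 + 92*A^4 + 55 + 9*A^-4
  A^2 * (24*d + 31*d^3 + d^5) = -A^12 - 36*A^8 - 127*A^4 - 127 - 36*A^-4 - A^-8
  A^0 * (12 + 53*d^2 + 5*d^4) = 5*A^8 + 73*A^4 + 148 + 73*A^-4 + 5*A^-8
  A^-2 * (45*d + 11*d^3) = -11*A^4 - 78 - 78*A^-4 - 11*A^-8
  A^-4 * (15 + 13*d^2) = 13 + 41*A^-4 + 13*A^-8
  A^-6 * (8*d) = -8*A^-4 - 8*A^-8
  A^-8 * (d^2) = A^-4 + 2*A^-8 + A^-12
Summing the groups: <K> = -A^8 + A^-4 + A^-12
Normalise by the writhe: (-A^3)^(-w) = (-A^3)^(8) = A^24, so f(A) = A^24 * <K> = -A^32 + A^20 + A^12.
Substitute A = t^(-1/4), i.e. A^e → t^(-e/4): V(t) = t^-3 + t^-5 - t^-8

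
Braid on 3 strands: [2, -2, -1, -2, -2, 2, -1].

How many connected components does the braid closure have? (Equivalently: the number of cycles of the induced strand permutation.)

Track the strand permutation on 3 strands, starting from identity.
  step 1: s2 swaps positions 2,3 -> [1 3 2]
  step 2: s2^-1 swaps positions 2,3 -> [1 2 3]
  step 3: s1^-1 swaps positions 1,2 -> [2 1 3]
  step 4: s2^-1 swaps positions 2,3 -> [2 3 1]
  step 5: s2^-1 swaps positions 2,3 -> [2 1 3]
  step 6: s2 swaps positions 2,3 -> [2 3 1]
  step 7: s1^-1 swaps positions 1,2 -> [3 2 1]
Final permutation (position -> original strand): [3 2 1]
Closure components = cycle count of this permutation = 2.

Answer: 2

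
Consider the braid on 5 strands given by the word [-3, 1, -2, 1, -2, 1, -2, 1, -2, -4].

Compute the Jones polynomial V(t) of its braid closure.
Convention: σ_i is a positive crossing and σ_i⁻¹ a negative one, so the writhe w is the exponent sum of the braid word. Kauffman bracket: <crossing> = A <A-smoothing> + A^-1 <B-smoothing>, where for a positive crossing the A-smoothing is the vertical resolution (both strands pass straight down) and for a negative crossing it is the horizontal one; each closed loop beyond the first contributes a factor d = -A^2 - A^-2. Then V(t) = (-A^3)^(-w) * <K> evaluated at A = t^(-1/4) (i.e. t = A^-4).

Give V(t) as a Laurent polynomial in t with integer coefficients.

The presented braid s3^-1 s1 s2^-1 s1 s2^-1 s1 s2^-1 s1 s2^-1 s4^-1 on 5 strands reduces by inverse Markov moves (closure unchanged at each step):
  Destabilize: the word has the form β·s4^-1 where s4^-1 occurs only as the final letter (β ∈ B_4); drop it and the last strand → 4 strands.
Reduced to β = s3^-1 s1 s2^-1 s1 s2^-1 s1 s2^-1 s1 s2^-1 on 4 strands, 9 crossings.
Compute on β:
Braid: s3^-1 s1 s2^-1 s1 s2^-1 s1 s2^-1 s1 s2^-1 on 4 strands, 9 crossings.
Writhe w = (#positive) - (#negative) = 4 - 5 = -1.
State-sum expansion of <K>. There are 2^9 = 512 states.
Smooth each crossing (0=||, 1=⌣⌢); contribution A^(Σ sign_k(1-2s_k)) * d^(L-1).
Tabulate the states by total A-exponent and number of loops L (A-exp: L × count):
  A^9: L=5 ×1
  A^7: L=4 ×8, L=6 ×1
  A^5: L=3 ×28, L=5 ×8
  A^3: L=2 ×52, L=4 ×32
  A^1: L=1 ×45, L=3 ×77, L=5 ×4
  A^-1: L=2 ×97, L=4 ×29
  A^-3: L=3 ×80, L=5 ×4
  A^-5: L=4 ×36
  A^-7: L=5 ×9
  A^-9: L=6 ×1
Each group contributes A^e * Σ count * d^(L-1):
Powers of d = -A^2 - A^-2: d^2 = A^4 + 2 + A^-4; d^3 = -A^6 - 3*A^2 - 3*A^-2 - A^-6; d^4 = A^8 + 4*A^4 + 6 + 4*A^-4 + A^-8; d^5 = -A^10 - 5*A^6 - 10*A^2 - 10*A^-2 - 5*A^-6 - A^-10.
  A^9 * (d^4) = A^17 + 4*A^13 + 6*A^9 + 4*A^5 + A
  A^7 * (8*d^3 + d^5) = -A^17 - 13*A^13 - 34*A^9 - 34*A^5 - 13*A - A^-3
  A^5 * (28*d^2 + 8*d^4) = 8*A^13 + 60*A^9 + 104*A^5 + 60*A + 8*A^-3
  A^3 * (52*d + 32*d^3) = -32*A^9 - 148*A^5 - 148*A - 32*A^-3
  A^1 * (45 + 77*d^2 + 4*d^4) = 4*A^9 + 93*A^5 + 223*A + 93*A^-3 + 4*A^-7
  A^-1 * (97*d + 29*d^3) = -29*A^5 - 184*A - 184*A^-3 - 29*A^-7
  A^-3 * (80*d^2 + 4*d^4) = 4*A^5 + 96*A + 184*A^-3 + 96*A^-7 + 4*A^-11
  A^-5 * (36*d^3) = -36*A - 108*A^-3 - 108*A^-7 - 36*A^-11
  A^-7 * (9*d^4) = 9*A + 36*A^-3 + 54*A^-7 + 36*A^-11 + 9*A^-15
  A^-9 * (d^5) = -A - 5*A^-3 - 10*A^-7 - 10*A^-11 - 5*A^-15 - A^-19
Summing the groups: <K> = -A^13 + 4*A^9 - 6*A^5 + 7*A - 9*A^-3 + 7*A^-7 - 6*A^-11 + 4*A^-15 - A^-19
Normalise by the writhe: (-A^3)^(-w) = (-A^3)^(1) = -A^3, so f(A) = -A^3 * <K> = A^16 - 4*A^12 + 6*A^8 - 7*A^4 + 9 - 7*A^-4 + 6*A^-8 - 4*A^-12 + A^-16.
Substitute A = t^(-1/4), i.e. A^e → t^(-e/4): V(t) = t^4 - 4*t^3 + 6*t^2 - 7*t + 9 - 7*t^-1 + 6*t^-2 - 4*t^-3 + t^-4

Answer: t^4 - 4*t^3 + 6*t^2 - 7*t + 9 - 7*t^-1 + 6*t^-2 - 4*t^-3 + t^-4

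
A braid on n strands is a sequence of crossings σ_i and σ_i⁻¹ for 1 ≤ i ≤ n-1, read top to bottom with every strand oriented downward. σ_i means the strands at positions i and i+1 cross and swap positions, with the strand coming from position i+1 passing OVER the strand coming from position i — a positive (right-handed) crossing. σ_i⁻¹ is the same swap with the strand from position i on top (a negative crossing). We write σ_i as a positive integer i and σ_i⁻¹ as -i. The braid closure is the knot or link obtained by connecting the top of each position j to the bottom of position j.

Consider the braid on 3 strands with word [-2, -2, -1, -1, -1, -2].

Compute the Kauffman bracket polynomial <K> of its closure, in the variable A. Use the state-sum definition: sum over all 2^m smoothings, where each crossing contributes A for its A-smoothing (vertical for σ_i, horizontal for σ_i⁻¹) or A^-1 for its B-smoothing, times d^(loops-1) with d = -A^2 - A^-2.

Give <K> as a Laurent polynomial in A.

Braid: s2^-1 s2^-1 s1^-1 s1^-1 s1^-1 s2^-1 on 3 strands, 6 crossings.
Writhe w = (#positive) - (#negative) = 0 - 6 = -6.
Enumerate smoothing states for the bracket polynomial. There are 2^6 = 64 states.
Each crossing splits two ways (0=vertical, 1=horizontal). The state's weight is A^(#A-smoothings - #B-smoothings) * d^(loops - 1).
Tabulate the states by total A-exponent and number of loops L (A-exp: L × count):
  A^6: L=5 ×1
  A^4: L=4 ×6
  A^2: L=3 ×15
  A^0: L=2 ×18, L=4 ×2
  A^-2: L=1 ×9, L=3 ×6
  A^-4: L=2 ×6
  A^-6: L=3 ×1
Each group contributes A^e * Σ count * d^(L-1):
Powers of d = -A^2 - A^-2: d^2 = A^4 + 2 + A^-4; d^3 = -A^6 - 3*A^2 - 3*A^-2 - A^-6; d^4 = A^8 + 4*A^4 + 6 + 4*A^-4 + A^-8.
  A^6 * (d^4) = A^14 + 4*A^10 + 6*A^6 + 4*A^2 + A^-2
  A^4 * (6*d^3) = -6*A^10 - 18*A^6 - 18*A^2 - 6*A^-2
  A^2 * (15*d^2) = 15*A^6 + 30*A^2 + 15*A^-2
  A^0 * (18*d + 2*d^3) = -2*A^6 - 24*A^2 - 24*A^-2 - 2*A^-6
  A^-2 * (9 + 6*d^2) = 6*A^2 + 21*A^-2 + 6*A^-6
  A^-4 * (6*d) = -6*A^-2 - 6*A^-6
  A^-6 * (d^2) = A^-2 + 2*A^-6 + A^-10
Summing the groups: <K> = A^14 - 2*A^10 + A^6 - 2*A^2 + 2*A^-2 + A^-10

Answer: A^14 - 2*A^10 + A^6 - 2*A^2 + 2*A^-2 + A^-10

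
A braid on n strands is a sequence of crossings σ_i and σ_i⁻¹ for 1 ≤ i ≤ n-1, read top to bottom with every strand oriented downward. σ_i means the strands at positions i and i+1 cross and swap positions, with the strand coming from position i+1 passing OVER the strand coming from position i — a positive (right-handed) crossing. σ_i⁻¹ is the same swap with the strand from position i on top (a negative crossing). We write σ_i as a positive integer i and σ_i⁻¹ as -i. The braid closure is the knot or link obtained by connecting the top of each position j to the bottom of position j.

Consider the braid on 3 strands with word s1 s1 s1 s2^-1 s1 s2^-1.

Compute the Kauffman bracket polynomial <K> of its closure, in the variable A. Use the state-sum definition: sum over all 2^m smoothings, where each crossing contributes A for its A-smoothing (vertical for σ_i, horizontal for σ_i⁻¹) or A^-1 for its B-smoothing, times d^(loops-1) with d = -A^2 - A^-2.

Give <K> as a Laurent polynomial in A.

Braid: s1 s1 s1 s2^-1 s1 s2^-1 on 3 strands, 6 crossings.
Writhe w = (#positive) - (#negative) = 4 - 2 = 2.
State-sum expansion of <K>. There are 2^6 = 64 states.
Smooth each crossing (0=||, 1=⌣⌢); contribution A^(Σ sign_k(1-2s_k)) * d^(L-1).
Tabulate the states by total A-exponent and number of loops L (A-exp: L × count):
  A^6: L=3 ×1
  A^4: L=2 ×6
  A^2: L=1 ×11, L=3 ×4
  A^0: L=2 ×19, L=4 ×1
  A^-2: L=3 ×15
  A^-4: L=4 ×6
  A^-6: L=5 ×1
Each group contributes A^e * Σ count * d^(L-1):
Powers of d = -A^2 - A^-2: d^2 = A^4 + 2 + A^-4; d^3 = -A^6 - 3*A^2 - 3*A^-2 - A^-6; d^4 = A^8 + 4*A^4 + 6 + 4*A^-4 + A^-8.
  A^6 * (d^2) = A^10 + 2*A^6 + A^2
  A^4 * (6*d) = -6*A^6 - 6*A^2
  A^2 * (11 + 4*d^2) = 4*A^6 + 19*A^2 + 4*A^-2
  A^0 * (19*d + d^3) = -A^6 - 22*A^2 - 22*A^-2 - A^-6
  A^-2 * (15*d^2) = 15*A^2 + 30*A^-2 + 15*A^-6
  A^-4 * (6*d^3) = -6*A^2 - 18*A^-2 - 18*A^-6 - 6*A^-10
  A^-6 * (d^4) = A^2 + 4*A^-2 + 6*A^-6 + 4*A^-10 + A^-14
Summing the groups: <K> = A^10 - A^6 + 2*A^2 - 2*A^-2 + 2*A^-6 - 2*A^-10 + A^-14

Answer: A^10 - A^6 + 2*A^2 - 2*A^-2 + 2*A^-6 - 2*A^-10 + A^-14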